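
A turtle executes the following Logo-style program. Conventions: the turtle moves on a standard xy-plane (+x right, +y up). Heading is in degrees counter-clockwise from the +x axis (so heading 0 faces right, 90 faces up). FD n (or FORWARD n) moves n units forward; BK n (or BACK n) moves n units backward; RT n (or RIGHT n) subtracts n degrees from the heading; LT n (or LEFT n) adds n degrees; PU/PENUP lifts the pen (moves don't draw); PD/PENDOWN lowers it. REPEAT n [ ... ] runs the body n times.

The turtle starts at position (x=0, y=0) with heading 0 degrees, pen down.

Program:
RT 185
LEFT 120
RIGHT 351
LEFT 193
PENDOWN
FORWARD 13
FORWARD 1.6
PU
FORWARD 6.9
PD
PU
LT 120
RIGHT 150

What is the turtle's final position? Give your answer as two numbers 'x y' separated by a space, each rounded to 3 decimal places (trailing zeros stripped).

Executing turtle program step by step:
Start: pos=(0,0), heading=0, pen down
RT 185: heading 0 -> 175
LT 120: heading 175 -> 295
RT 351: heading 295 -> 304
LT 193: heading 304 -> 137
PD: pen down
FD 13: (0,0) -> (-9.508,8.866) [heading=137, draw]
FD 1.6: (-9.508,8.866) -> (-10.678,9.957) [heading=137, draw]
PU: pen up
FD 6.9: (-10.678,9.957) -> (-15.724,14.663) [heading=137, move]
PD: pen down
PU: pen up
LT 120: heading 137 -> 257
RT 150: heading 257 -> 107
Final: pos=(-15.724,14.663), heading=107, 2 segment(s) drawn

Answer: -15.724 14.663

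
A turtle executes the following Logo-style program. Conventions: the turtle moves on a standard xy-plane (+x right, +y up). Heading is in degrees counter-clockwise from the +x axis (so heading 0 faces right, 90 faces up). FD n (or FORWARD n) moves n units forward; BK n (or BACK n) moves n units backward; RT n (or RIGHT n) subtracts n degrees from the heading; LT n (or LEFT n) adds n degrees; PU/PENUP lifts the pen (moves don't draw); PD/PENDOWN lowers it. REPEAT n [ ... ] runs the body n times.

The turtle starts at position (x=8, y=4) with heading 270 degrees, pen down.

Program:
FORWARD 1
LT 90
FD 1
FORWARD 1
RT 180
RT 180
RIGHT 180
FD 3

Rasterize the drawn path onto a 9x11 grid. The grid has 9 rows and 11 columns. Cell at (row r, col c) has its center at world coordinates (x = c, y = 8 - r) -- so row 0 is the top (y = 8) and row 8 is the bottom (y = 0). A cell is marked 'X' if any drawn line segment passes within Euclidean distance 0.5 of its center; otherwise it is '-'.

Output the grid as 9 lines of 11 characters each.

Segment 0: (8,4) -> (8,3)
Segment 1: (8,3) -> (9,3)
Segment 2: (9,3) -> (10,3)
Segment 3: (10,3) -> (7,3)

Answer: -----------
-----------
-----------
-----------
--------X--
-------XXXX
-----------
-----------
-----------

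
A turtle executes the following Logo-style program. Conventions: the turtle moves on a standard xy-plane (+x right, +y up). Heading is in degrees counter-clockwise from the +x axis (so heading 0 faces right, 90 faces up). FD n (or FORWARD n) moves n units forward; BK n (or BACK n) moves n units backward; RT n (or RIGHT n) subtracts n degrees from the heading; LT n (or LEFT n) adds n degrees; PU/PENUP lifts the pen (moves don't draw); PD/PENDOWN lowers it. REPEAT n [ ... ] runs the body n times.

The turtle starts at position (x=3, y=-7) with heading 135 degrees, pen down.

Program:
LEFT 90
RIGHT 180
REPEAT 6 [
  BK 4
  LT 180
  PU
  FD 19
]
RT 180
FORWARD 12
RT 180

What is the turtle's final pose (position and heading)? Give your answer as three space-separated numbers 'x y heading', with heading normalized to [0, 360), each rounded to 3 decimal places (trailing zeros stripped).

Executing turtle program step by step:
Start: pos=(3,-7), heading=135, pen down
LT 90: heading 135 -> 225
RT 180: heading 225 -> 45
REPEAT 6 [
  -- iteration 1/6 --
  BK 4: (3,-7) -> (0.172,-9.828) [heading=45, draw]
  LT 180: heading 45 -> 225
  PU: pen up
  FD 19: (0.172,-9.828) -> (-13.263,-23.263) [heading=225, move]
  -- iteration 2/6 --
  BK 4: (-13.263,-23.263) -> (-10.435,-20.435) [heading=225, move]
  LT 180: heading 225 -> 45
  PU: pen up
  FD 19: (-10.435,-20.435) -> (3,-7) [heading=45, move]
  -- iteration 3/6 --
  BK 4: (3,-7) -> (0.172,-9.828) [heading=45, move]
  LT 180: heading 45 -> 225
  PU: pen up
  FD 19: (0.172,-9.828) -> (-13.263,-23.263) [heading=225, move]
  -- iteration 4/6 --
  BK 4: (-13.263,-23.263) -> (-10.435,-20.435) [heading=225, move]
  LT 180: heading 225 -> 45
  PU: pen up
  FD 19: (-10.435,-20.435) -> (3,-7) [heading=45, move]
  -- iteration 5/6 --
  BK 4: (3,-7) -> (0.172,-9.828) [heading=45, move]
  LT 180: heading 45 -> 225
  PU: pen up
  FD 19: (0.172,-9.828) -> (-13.263,-23.263) [heading=225, move]
  -- iteration 6/6 --
  BK 4: (-13.263,-23.263) -> (-10.435,-20.435) [heading=225, move]
  LT 180: heading 225 -> 45
  PU: pen up
  FD 19: (-10.435,-20.435) -> (3,-7) [heading=45, move]
]
RT 180: heading 45 -> 225
FD 12: (3,-7) -> (-5.485,-15.485) [heading=225, move]
RT 180: heading 225 -> 45
Final: pos=(-5.485,-15.485), heading=45, 1 segment(s) drawn

Answer: -5.485 -15.485 45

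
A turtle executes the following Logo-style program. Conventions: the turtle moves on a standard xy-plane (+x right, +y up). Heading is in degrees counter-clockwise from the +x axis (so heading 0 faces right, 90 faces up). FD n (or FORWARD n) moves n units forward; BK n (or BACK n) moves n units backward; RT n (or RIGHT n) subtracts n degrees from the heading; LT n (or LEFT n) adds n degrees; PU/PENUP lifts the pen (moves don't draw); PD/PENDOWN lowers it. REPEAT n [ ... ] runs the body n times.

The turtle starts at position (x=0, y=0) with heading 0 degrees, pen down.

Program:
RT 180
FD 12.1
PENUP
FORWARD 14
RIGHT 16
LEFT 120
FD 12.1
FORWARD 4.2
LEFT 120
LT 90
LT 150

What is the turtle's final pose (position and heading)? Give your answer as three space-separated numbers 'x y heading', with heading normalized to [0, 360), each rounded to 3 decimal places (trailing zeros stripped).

Answer: -22.157 -15.816 284

Derivation:
Executing turtle program step by step:
Start: pos=(0,0), heading=0, pen down
RT 180: heading 0 -> 180
FD 12.1: (0,0) -> (-12.1,0) [heading=180, draw]
PU: pen up
FD 14: (-12.1,0) -> (-26.1,0) [heading=180, move]
RT 16: heading 180 -> 164
LT 120: heading 164 -> 284
FD 12.1: (-26.1,0) -> (-23.173,-11.741) [heading=284, move]
FD 4.2: (-23.173,-11.741) -> (-22.157,-15.816) [heading=284, move]
LT 120: heading 284 -> 44
LT 90: heading 44 -> 134
LT 150: heading 134 -> 284
Final: pos=(-22.157,-15.816), heading=284, 1 segment(s) drawn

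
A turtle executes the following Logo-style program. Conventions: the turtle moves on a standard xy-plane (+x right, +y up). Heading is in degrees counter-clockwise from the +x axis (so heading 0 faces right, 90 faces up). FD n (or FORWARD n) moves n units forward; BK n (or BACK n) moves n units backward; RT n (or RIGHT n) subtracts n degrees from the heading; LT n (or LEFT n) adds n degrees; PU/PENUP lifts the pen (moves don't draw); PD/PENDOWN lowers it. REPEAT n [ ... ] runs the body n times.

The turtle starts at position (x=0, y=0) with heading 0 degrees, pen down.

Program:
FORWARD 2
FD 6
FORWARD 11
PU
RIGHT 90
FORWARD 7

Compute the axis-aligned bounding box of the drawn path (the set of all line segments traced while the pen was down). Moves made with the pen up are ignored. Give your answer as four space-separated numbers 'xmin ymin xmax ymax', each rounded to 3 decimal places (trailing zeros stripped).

Executing turtle program step by step:
Start: pos=(0,0), heading=0, pen down
FD 2: (0,0) -> (2,0) [heading=0, draw]
FD 6: (2,0) -> (8,0) [heading=0, draw]
FD 11: (8,0) -> (19,0) [heading=0, draw]
PU: pen up
RT 90: heading 0 -> 270
FD 7: (19,0) -> (19,-7) [heading=270, move]
Final: pos=(19,-7), heading=270, 3 segment(s) drawn

Segment endpoints: x in {0, 2, 8, 19}, y in {0}
xmin=0, ymin=0, xmax=19, ymax=0

Answer: 0 0 19 0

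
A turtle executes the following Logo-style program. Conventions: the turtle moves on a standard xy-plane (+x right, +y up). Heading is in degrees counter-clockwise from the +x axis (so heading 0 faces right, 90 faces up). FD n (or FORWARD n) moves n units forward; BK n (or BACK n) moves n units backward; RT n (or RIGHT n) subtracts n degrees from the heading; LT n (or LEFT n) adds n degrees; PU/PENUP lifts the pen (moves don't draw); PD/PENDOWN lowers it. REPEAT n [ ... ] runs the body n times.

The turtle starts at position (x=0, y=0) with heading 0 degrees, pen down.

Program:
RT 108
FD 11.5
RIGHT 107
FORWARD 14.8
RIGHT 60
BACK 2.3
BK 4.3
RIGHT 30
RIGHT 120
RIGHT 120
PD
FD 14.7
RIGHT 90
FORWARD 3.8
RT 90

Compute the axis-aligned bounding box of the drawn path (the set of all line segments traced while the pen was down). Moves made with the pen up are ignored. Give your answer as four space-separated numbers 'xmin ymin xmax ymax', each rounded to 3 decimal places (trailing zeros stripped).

Executing turtle program step by step:
Start: pos=(0,0), heading=0, pen down
RT 108: heading 0 -> 252
FD 11.5: (0,0) -> (-3.554,-10.937) [heading=252, draw]
RT 107: heading 252 -> 145
FD 14.8: (-3.554,-10.937) -> (-15.677,-2.448) [heading=145, draw]
RT 60: heading 145 -> 85
BK 2.3: (-15.677,-2.448) -> (-15.878,-4.739) [heading=85, draw]
BK 4.3: (-15.878,-4.739) -> (-16.252,-9.023) [heading=85, draw]
RT 30: heading 85 -> 55
RT 120: heading 55 -> 295
RT 120: heading 295 -> 175
PD: pen down
FD 14.7: (-16.252,-9.023) -> (-30.896,-7.742) [heading=175, draw]
RT 90: heading 175 -> 85
FD 3.8: (-30.896,-7.742) -> (-30.565,-3.956) [heading=85, draw]
RT 90: heading 85 -> 355
Final: pos=(-30.565,-3.956), heading=355, 6 segment(s) drawn

Segment endpoints: x in {-30.896, -30.565, -16.252, -15.878, -15.677, -3.554, 0}, y in {-10.937, -9.023, -7.742, -4.739, -3.956, -2.448, 0}
xmin=-30.896, ymin=-10.937, xmax=0, ymax=0

Answer: -30.896 -10.937 0 0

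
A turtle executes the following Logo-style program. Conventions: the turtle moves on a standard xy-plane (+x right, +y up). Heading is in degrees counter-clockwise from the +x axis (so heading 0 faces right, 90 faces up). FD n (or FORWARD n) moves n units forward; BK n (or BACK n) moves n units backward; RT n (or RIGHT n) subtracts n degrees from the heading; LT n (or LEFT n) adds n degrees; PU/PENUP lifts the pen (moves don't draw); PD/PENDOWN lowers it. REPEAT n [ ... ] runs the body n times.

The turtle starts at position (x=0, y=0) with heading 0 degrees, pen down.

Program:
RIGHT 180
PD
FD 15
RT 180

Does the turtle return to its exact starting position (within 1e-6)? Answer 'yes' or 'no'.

Executing turtle program step by step:
Start: pos=(0,0), heading=0, pen down
RT 180: heading 0 -> 180
PD: pen down
FD 15: (0,0) -> (-15,0) [heading=180, draw]
RT 180: heading 180 -> 0
Final: pos=(-15,0), heading=0, 1 segment(s) drawn

Start position: (0, 0)
Final position: (-15, 0)
Distance = 15; >= 1e-6 -> NOT closed

Answer: no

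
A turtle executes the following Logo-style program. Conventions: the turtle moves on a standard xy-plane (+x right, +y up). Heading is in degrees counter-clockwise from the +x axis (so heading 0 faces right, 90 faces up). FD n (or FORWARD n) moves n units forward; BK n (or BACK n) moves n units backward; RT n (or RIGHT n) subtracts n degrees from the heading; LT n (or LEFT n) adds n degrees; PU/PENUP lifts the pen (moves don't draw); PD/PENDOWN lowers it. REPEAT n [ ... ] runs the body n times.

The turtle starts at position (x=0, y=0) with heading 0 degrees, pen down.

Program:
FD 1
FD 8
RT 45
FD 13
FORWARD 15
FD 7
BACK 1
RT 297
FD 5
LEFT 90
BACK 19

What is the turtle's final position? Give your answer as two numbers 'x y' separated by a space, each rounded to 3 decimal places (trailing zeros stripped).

Answer: 43.668 -40.567

Derivation:
Executing turtle program step by step:
Start: pos=(0,0), heading=0, pen down
FD 1: (0,0) -> (1,0) [heading=0, draw]
FD 8: (1,0) -> (9,0) [heading=0, draw]
RT 45: heading 0 -> 315
FD 13: (9,0) -> (18.192,-9.192) [heading=315, draw]
FD 15: (18.192,-9.192) -> (28.799,-19.799) [heading=315, draw]
FD 7: (28.799,-19.799) -> (33.749,-24.749) [heading=315, draw]
BK 1: (33.749,-24.749) -> (33.042,-24.042) [heading=315, draw]
RT 297: heading 315 -> 18
FD 5: (33.042,-24.042) -> (37.797,-22.497) [heading=18, draw]
LT 90: heading 18 -> 108
BK 19: (37.797,-22.497) -> (43.668,-40.567) [heading=108, draw]
Final: pos=(43.668,-40.567), heading=108, 8 segment(s) drawn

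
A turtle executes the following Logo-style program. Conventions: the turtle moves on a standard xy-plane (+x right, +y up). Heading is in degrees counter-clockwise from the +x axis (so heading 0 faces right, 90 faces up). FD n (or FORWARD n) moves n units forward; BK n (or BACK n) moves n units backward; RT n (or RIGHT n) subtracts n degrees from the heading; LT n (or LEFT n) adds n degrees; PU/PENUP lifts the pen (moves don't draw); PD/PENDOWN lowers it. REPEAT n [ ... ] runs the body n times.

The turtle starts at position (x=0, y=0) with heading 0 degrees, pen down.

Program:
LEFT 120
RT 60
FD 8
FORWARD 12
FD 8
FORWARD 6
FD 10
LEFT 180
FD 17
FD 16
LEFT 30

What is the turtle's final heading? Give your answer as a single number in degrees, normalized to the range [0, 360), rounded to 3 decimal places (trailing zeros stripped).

Answer: 270

Derivation:
Executing turtle program step by step:
Start: pos=(0,0), heading=0, pen down
LT 120: heading 0 -> 120
RT 60: heading 120 -> 60
FD 8: (0,0) -> (4,6.928) [heading=60, draw]
FD 12: (4,6.928) -> (10,17.321) [heading=60, draw]
FD 8: (10,17.321) -> (14,24.249) [heading=60, draw]
FD 6: (14,24.249) -> (17,29.445) [heading=60, draw]
FD 10: (17,29.445) -> (22,38.105) [heading=60, draw]
LT 180: heading 60 -> 240
FD 17: (22,38.105) -> (13.5,23.383) [heading=240, draw]
FD 16: (13.5,23.383) -> (5.5,9.526) [heading=240, draw]
LT 30: heading 240 -> 270
Final: pos=(5.5,9.526), heading=270, 7 segment(s) drawn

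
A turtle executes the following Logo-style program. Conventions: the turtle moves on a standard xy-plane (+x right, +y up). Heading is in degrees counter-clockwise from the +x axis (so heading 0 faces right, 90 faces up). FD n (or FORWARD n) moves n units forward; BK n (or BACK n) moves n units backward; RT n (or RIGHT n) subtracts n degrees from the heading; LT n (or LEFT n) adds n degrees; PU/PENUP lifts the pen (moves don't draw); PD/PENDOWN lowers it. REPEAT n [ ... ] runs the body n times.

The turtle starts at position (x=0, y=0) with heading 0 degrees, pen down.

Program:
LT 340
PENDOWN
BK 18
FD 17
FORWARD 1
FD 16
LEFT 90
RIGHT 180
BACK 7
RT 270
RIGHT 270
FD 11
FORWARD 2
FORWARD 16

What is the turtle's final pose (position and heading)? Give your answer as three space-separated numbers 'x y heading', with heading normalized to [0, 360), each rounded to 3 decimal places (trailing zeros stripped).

Executing turtle program step by step:
Start: pos=(0,0), heading=0, pen down
LT 340: heading 0 -> 340
PD: pen down
BK 18: (0,0) -> (-16.914,6.156) [heading=340, draw]
FD 17: (-16.914,6.156) -> (-0.94,0.342) [heading=340, draw]
FD 1: (-0.94,0.342) -> (0,0) [heading=340, draw]
FD 16: (0,0) -> (15.035,-5.472) [heading=340, draw]
LT 90: heading 340 -> 70
RT 180: heading 70 -> 250
BK 7: (15.035,-5.472) -> (17.429,1.106) [heading=250, draw]
RT 270: heading 250 -> 340
RT 270: heading 340 -> 70
FD 11: (17.429,1.106) -> (21.191,11.442) [heading=70, draw]
FD 2: (21.191,11.442) -> (21.875,13.322) [heading=70, draw]
FD 16: (21.875,13.322) -> (27.348,28.357) [heading=70, draw]
Final: pos=(27.348,28.357), heading=70, 8 segment(s) drawn

Answer: 27.348 28.357 70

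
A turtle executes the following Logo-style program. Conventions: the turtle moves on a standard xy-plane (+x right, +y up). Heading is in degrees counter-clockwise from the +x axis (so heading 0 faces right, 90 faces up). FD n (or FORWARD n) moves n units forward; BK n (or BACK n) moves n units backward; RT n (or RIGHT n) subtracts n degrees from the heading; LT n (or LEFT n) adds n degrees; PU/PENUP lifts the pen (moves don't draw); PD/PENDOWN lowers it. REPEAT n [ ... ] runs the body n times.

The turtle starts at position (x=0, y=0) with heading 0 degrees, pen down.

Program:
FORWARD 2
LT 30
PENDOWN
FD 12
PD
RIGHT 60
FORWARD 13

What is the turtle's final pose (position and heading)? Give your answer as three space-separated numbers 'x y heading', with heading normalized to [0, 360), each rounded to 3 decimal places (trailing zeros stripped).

Answer: 23.651 -0.5 330

Derivation:
Executing turtle program step by step:
Start: pos=(0,0), heading=0, pen down
FD 2: (0,0) -> (2,0) [heading=0, draw]
LT 30: heading 0 -> 30
PD: pen down
FD 12: (2,0) -> (12.392,6) [heading=30, draw]
PD: pen down
RT 60: heading 30 -> 330
FD 13: (12.392,6) -> (23.651,-0.5) [heading=330, draw]
Final: pos=(23.651,-0.5), heading=330, 3 segment(s) drawn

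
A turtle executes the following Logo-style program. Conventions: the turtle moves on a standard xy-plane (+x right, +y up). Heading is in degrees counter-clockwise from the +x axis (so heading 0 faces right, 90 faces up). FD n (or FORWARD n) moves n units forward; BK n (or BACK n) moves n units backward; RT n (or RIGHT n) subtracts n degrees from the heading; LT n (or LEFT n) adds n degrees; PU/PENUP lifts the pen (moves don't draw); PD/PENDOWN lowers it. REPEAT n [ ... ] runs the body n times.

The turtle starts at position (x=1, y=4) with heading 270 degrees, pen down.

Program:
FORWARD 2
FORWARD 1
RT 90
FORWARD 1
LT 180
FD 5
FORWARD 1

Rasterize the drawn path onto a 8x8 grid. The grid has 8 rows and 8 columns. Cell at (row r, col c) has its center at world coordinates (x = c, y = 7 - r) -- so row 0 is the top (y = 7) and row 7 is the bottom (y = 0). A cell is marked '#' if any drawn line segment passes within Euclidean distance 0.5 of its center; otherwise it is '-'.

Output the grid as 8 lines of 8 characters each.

Answer: --------
--------
--------
-#------
-#------
-#------
#######-
--------

Derivation:
Segment 0: (1,4) -> (1,2)
Segment 1: (1,2) -> (1,1)
Segment 2: (1,1) -> (-0,1)
Segment 3: (-0,1) -> (5,1)
Segment 4: (5,1) -> (6,1)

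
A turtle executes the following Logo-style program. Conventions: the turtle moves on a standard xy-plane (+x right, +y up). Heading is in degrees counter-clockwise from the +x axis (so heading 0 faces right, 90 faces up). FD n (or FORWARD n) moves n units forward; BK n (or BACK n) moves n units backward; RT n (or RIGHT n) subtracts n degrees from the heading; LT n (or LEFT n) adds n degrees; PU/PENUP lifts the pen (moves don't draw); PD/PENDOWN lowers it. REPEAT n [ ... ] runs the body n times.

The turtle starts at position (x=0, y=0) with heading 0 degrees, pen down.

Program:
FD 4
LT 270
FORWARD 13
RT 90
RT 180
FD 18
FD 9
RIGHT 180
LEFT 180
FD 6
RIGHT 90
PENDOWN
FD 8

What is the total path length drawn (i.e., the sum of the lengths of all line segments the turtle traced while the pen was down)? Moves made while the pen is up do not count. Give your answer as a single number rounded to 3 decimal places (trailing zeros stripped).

Executing turtle program step by step:
Start: pos=(0,0), heading=0, pen down
FD 4: (0,0) -> (4,0) [heading=0, draw]
LT 270: heading 0 -> 270
FD 13: (4,0) -> (4,-13) [heading=270, draw]
RT 90: heading 270 -> 180
RT 180: heading 180 -> 0
FD 18: (4,-13) -> (22,-13) [heading=0, draw]
FD 9: (22,-13) -> (31,-13) [heading=0, draw]
RT 180: heading 0 -> 180
LT 180: heading 180 -> 0
FD 6: (31,-13) -> (37,-13) [heading=0, draw]
RT 90: heading 0 -> 270
PD: pen down
FD 8: (37,-13) -> (37,-21) [heading=270, draw]
Final: pos=(37,-21), heading=270, 6 segment(s) drawn

Segment lengths:
  seg 1: (0,0) -> (4,0), length = 4
  seg 2: (4,0) -> (4,-13), length = 13
  seg 3: (4,-13) -> (22,-13), length = 18
  seg 4: (22,-13) -> (31,-13), length = 9
  seg 5: (31,-13) -> (37,-13), length = 6
  seg 6: (37,-13) -> (37,-21), length = 8
Total = 58

Answer: 58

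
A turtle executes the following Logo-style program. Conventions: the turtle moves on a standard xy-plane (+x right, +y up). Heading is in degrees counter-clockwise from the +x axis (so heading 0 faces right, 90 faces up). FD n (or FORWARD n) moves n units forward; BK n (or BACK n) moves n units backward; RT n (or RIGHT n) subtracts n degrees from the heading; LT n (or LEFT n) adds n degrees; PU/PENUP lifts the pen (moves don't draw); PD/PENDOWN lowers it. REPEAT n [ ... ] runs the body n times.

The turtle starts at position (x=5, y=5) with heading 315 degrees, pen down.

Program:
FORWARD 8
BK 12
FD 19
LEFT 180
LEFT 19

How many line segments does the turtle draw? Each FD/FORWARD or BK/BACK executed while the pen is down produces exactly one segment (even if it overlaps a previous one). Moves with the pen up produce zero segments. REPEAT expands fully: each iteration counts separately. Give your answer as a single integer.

Answer: 3

Derivation:
Executing turtle program step by step:
Start: pos=(5,5), heading=315, pen down
FD 8: (5,5) -> (10.657,-0.657) [heading=315, draw]
BK 12: (10.657,-0.657) -> (2.172,7.828) [heading=315, draw]
FD 19: (2.172,7.828) -> (15.607,-5.607) [heading=315, draw]
LT 180: heading 315 -> 135
LT 19: heading 135 -> 154
Final: pos=(15.607,-5.607), heading=154, 3 segment(s) drawn
Segments drawn: 3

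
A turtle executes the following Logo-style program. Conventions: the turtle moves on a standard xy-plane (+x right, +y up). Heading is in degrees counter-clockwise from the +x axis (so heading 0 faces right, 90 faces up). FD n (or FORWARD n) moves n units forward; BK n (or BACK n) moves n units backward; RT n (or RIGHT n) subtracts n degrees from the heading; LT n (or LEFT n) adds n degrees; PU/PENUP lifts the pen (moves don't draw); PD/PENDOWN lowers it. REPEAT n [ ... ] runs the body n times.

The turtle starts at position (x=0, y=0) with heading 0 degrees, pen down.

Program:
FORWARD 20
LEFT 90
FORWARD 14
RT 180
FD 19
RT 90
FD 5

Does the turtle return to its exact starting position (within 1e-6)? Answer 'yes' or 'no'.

Executing turtle program step by step:
Start: pos=(0,0), heading=0, pen down
FD 20: (0,0) -> (20,0) [heading=0, draw]
LT 90: heading 0 -> 90
FD 14: (20,0) -> (20,14) [heading=90, draw]
RT 180: heading 90 -> 270
FD 19: (20,14) -> (20,-5) [heading=270, draw]
RT 90: heading 270 -> 180
FD 5: (20,-5) -> (15,-5) [heading=180, draw]
Final: pos=(15,-5), heading=180, 4 segment(s) drawn

Start position: (0, 0)
Final position: (15, -5)
Distance = 15.811; >= 1e-6 -> NOT closed

Answer: no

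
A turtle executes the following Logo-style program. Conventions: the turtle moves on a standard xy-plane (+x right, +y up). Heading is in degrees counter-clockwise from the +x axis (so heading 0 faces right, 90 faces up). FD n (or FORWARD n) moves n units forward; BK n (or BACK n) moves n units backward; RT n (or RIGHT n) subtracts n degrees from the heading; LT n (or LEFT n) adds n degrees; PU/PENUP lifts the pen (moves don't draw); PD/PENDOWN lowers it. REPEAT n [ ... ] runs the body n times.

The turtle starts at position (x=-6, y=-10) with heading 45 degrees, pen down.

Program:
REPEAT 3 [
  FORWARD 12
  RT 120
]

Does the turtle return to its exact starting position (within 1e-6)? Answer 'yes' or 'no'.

Answer: yes

Derivation:
Executing turtle program step by step:
Start: pos=(-6,-10), heading=45, pen down
REPEAT 3 [
  -- iteration 1/3 --
  FD 12: (-6,-10) -> (2.485,-1.515) [heading=45, draw]
  RT 120: heading 45 -> 285
  -- iteration 2/3 --
  FD 12: (2.485,-1.515) -> (5.591,-13.106) [heading=285, draw]
  RT 120: heading 285 -> 165
  -- iteration 3/3 --
  FD 12: (5.591,-13.106) -> (-6,-10) [heading=165, draw]
  RT 120: heading 165 -> 45
]
Final: pos=(-6,-10), heading=45, 3 segment(s) drawn

Start position: (-6, -10)
Final position: (-6, -10)
Distance = 0; < 1e-6 -> CLOSED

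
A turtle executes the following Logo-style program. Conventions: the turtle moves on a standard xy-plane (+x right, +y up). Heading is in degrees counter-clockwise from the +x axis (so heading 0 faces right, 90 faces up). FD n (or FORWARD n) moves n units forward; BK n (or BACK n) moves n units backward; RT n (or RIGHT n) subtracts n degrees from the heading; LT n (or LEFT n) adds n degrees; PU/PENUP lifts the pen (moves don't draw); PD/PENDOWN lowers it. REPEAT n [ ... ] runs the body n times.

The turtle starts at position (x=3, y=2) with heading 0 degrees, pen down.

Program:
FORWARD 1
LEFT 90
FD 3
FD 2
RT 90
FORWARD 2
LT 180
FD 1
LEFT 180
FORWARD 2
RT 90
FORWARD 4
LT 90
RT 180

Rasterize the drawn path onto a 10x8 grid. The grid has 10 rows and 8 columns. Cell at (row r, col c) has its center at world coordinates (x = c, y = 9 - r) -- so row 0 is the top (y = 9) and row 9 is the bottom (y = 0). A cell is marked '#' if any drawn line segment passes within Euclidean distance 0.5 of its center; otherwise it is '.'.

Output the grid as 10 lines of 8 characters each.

Answer: ........
........
....####
....#..#
....#..#
....#..#
....#..#
...##...
........
........

Derivation:
Segment 0: (3,2) -> (4,2)
Segment 1: (4,2) -> (4,5)
Segment 2: (4,5) -> (4,7)
Segment 3: (4,7) -> (6,7)
Segment 4: (6,7) -> (5,7)
Segment 5: (5,7) -> (7,7)
Segment 6: (7,7) -> (7,3)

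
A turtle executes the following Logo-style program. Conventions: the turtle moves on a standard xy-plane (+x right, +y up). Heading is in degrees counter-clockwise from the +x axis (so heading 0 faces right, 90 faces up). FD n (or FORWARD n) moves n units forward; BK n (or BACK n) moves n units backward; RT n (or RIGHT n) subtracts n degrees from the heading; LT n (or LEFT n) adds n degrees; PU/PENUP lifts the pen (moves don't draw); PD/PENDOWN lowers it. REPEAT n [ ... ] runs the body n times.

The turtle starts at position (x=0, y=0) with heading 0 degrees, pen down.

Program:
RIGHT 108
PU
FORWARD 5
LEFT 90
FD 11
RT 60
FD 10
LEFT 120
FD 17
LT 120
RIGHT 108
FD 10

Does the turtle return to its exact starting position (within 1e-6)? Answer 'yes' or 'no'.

Executing turtle program step by step:
Start: pos=(0,0), heading=0, pen down
RT 108: heading 0 -> 252
PU: pen up
FD 5: (0,0) -> (-1.545,-4.755) [heading=252, move]
LT 90: heading 252 -> 342
FD 11: (-1.545,-4.755) -> (8.917,-8.154) [heading=342, move]
RT 60: heading 342 -> 282
FD 10: (8.917,-8.154) -> (10.996,-17.936) [heading=282, move]
LT 120: heading 282 -> 42
FD 17: (10.996,-17.936) -> (23.629,-6.561) [heading=42, move]
LT 120: heading 42 -> 162
RT 108: heading 162 -> 54
FD 10: (23.629,-6.561) -> (29.507,1.529) [heading=54, move]
Final: pos=(29.507,1.529), heading=54, 0 segment(s) drawn

Start position: (0, 0)
Final position: (29.507, 1.529)
Distance = 29.547; >= 1e-6 -> NOT closed

Answer: no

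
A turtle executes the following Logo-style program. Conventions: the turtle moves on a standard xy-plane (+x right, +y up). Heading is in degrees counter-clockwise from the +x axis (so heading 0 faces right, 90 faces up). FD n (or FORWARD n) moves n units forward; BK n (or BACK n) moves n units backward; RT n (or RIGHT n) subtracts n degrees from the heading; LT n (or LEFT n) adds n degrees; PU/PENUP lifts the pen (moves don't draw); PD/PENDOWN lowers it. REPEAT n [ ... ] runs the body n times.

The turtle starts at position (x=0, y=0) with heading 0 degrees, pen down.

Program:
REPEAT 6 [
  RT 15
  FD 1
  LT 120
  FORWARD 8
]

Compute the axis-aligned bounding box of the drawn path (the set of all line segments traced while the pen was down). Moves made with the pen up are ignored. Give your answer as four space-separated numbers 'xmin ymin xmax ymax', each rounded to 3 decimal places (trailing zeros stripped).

Answer: -8.999 -2.313 1.865 8.469

Derivation:
Executing turtle program step by step:
Start: pos=(0,0), heading=0, pen down
REPEAT 6 [
  -- iteration 1/6 --
  RT 15: heading 0 -> 345
  FD 1: (0,0) -> (0.966,-0.259) [heading=345, draw]
  LT 120: heading 345 -> 105
  FD 8: (0.966,-0.259) -> (-1.105,7.469) [heading=105, draw]
  -- iteration 2/6 --
  RT 15: heading 105 -> 90
  FD 1: (-1.105,7.469) -> (-1.105,8.469) [heading=90, draw]
  LT 120: heading 90 -> 210
  FD 8: (-1.105,8.469) -> (-8.033,4.469) [heading=210, draw]
  -- iteration 3/6 --
  RT 15: heading 210 -> 195
  FD 1: (-8.033,4.469) -> (-8.999,4.21) [heading=195, draw]
  LT 120: heading 195 -> 315
  FD 8: (-8.999,4.21) -> (-3.342,-1.447) [heading=315, draw]
  -- iteration 4/6 --
  RT 15: heading 315 -> 300
  FD 1: (-3.342,-1.447) -> (-2.842,-2.313) [heading=300, draw]
  LT 120: heading 300 -> 60
  FD 8: (-2.842,-2.313) -> (1.158,4.615) [heading=60, draw]
  -- iteration 5/6 --
  RT 15: heading 60 -> 45
  FD 1: (1.158,4.615) -> (1.865,5.322) [heading=45, draw]
  LT 120: heading 45 -> 165
  FD 8: (1.865,5.322) -> (-5.862,7.393) [heading=165, draw]
  -- iteration 6/6 --
  RT 15: heading 165 -> 150
  FD 1: (-5.862,7.393) -> (-6.728,7.893) [heading=150, draw]
  LT 120: heading 150 -> 270
  FD 8: (-6.728,7.893) -> (-6.728,-0.107) [heading=270, draw]
]
Final: pos=(-6.728,-0.107), heading=270, 12 segment(s) drawn

Segment endpoints: x in {-8.999, -8.033, -6.728, -6.728, -5.862, -3.342, -2.842, -1.105, 0, 0.966, 1.158, 1.865}, y in {-2.313, -1.447, -0.259, -0.107, 0, 4.21, 4.469, 4.615, 5.322, 7.393, 7.469, 7.893, 8.469}
xmin=-8.999, ymin=-2.313, xmax=1.865, ymax=8.469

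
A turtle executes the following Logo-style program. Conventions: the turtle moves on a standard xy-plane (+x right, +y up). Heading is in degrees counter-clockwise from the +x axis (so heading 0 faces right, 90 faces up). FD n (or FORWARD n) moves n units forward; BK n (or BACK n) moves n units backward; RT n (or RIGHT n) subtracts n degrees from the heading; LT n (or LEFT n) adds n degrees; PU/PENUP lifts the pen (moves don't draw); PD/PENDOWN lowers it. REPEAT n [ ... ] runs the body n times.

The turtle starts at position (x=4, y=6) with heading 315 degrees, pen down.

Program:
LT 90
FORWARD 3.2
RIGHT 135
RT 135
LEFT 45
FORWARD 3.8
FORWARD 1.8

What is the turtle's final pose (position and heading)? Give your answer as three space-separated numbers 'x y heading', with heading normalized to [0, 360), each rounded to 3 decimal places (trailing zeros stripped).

Executing turtle program step by step:
Start: pos=(4,6), heading=315, pen down
LT 90: heading 315 -> 45
FD 3.2: (4,6) -> (6.263,8.263) [heading=45, draw]
RT 135: heading 45 -> 270
RT 135: heading 270 -> 135
LT 45: heading 135 -> 180
FD 3.8: (6.263,8.263) -> (2.463,8.263) [heading=180, draw]
FD 1.8: (2.463,8.263) -> (0.663,8.263) [heading=180, draw]
Final: pos=(0.663,8.263), heading=180, 3 segment(s) drawn

Answer: 0.663 8.263 180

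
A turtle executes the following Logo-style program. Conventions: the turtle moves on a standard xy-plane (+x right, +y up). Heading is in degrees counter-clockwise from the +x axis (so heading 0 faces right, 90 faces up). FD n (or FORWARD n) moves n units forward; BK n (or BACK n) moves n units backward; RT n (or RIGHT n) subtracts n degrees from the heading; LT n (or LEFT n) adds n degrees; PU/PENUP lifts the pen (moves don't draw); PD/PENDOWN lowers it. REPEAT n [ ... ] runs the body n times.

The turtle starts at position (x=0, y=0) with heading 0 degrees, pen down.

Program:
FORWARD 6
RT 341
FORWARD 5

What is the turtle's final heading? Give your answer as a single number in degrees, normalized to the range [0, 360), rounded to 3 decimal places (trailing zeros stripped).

Answer: 19

Derivation:
Executing turtle program step by step:
Start: pos=(0,0), heading=0, pen down
FD 6: (0,0) -> (6,0) [heading=0, draw]
RT 341: heading 0 -> 19
FD 5: (6,0) -> (10.728,1.628) [heading=19, draw]
Final: pos=(10.728,1.628), heading=19, 2 segment(s) drawn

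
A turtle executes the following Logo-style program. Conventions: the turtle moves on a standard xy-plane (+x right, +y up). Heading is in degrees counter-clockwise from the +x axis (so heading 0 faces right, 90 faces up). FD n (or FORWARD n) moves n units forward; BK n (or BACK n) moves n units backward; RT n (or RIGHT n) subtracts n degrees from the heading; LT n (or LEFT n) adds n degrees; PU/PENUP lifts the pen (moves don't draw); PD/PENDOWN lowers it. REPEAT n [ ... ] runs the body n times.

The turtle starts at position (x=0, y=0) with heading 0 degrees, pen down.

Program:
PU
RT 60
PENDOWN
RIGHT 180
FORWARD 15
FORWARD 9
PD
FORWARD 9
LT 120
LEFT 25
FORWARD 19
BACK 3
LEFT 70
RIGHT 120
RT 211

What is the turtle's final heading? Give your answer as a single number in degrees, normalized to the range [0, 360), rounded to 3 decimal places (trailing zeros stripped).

Answer: 4

Derivation:
Executing turtle program step by step:
Start: pos=(0,0), heading=0, pen down
PU: pen up
RT 60: heading 0 -> 300
PD: pen down
RT 180: heading 300 -> 120
FD 15: (0,0) -> (-7.5,12.99) [heading=120, draw]
FD 9: (-7.5,12.99) -> (-12,20.785) [heading=120, draw]
PD: pen down
FD 9: (-12,20.785) -> (-16.5,28.579) [heading=120, draw]
LT 120: heading 120 -> 240
LT 25: heading 240 -> 265
FD 19: (-16.5,28.579) -> (-18.156,9.651) [heading=265, draw]
BK 3: (-18.156,9.651) -> (-17.894,12.64) [heading=265, draw]
LT 70: heading 265 -> 335
RT 120: heading 335 -> 215
RT 211: heading 215 -> 4
Final: pos=(-17.894,12.64), heading=4, 5 segment(s) drawn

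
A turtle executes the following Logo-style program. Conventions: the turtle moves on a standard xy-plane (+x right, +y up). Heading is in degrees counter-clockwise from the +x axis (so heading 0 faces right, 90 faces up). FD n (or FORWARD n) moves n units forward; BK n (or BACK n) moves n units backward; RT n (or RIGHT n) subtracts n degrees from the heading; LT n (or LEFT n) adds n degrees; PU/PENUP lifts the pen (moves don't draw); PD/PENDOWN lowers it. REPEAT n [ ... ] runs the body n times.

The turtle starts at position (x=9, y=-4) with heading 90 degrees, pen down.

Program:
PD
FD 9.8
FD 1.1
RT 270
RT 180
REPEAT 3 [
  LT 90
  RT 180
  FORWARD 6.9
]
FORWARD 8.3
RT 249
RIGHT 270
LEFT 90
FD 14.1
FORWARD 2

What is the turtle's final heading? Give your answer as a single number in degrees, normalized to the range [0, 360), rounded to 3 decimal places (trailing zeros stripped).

Executing turtle program step by step:
Start: pos=(9,-4), heading=90, pen down
PD: pen down
FD 9.8: (9,-4) -> (9,5.8) [heading=90, draw]
FD 1.1: (9,5.8) -> (9,6.9) [heading=90, draw]
RT 270: heading 90 -> 180
RT 180: heading 180 -> 0
REPEAT 3 [
  -- iteration 1/3 --
  LT 90: heading 0 -> 90
  RT 180: heading 90 -> 270
  FD 6.9: (9,6.9) -> (9,0) [heading=270, draw]
  -- iteration 2/3 --
  LT 90: heading 270 -> 0
  RT 180: heading 0 -> 180
  FD 6.9: (9,0) -> (2.1,0) [heading=180, draw]
  -- iteration 3/3 --
  LT 90: heading 180 -> 270
  RT 180: heading 270 -> 90
  FD 6.9: (2.1,0) -> (2.1,6.9) [heading=90, draw]
]
FD 8.3: (2.1,6.9) -> (2.1,15.2) [heading=90, draw]
RT 249: heading 90 -> 201
RT 270: heading 201 -> 291
LT 90: heading 291 -> 21
FD 14.1: (2.1,15.2) -> (15.263,20.253) [heading=21, draw]
FD 2: (15.263,20.253) -> (17.131,20.97) [heading=21, draw]
Final: pos=(17.131,20.97), heading=21, 8 segment(s) drawn

Answer: 21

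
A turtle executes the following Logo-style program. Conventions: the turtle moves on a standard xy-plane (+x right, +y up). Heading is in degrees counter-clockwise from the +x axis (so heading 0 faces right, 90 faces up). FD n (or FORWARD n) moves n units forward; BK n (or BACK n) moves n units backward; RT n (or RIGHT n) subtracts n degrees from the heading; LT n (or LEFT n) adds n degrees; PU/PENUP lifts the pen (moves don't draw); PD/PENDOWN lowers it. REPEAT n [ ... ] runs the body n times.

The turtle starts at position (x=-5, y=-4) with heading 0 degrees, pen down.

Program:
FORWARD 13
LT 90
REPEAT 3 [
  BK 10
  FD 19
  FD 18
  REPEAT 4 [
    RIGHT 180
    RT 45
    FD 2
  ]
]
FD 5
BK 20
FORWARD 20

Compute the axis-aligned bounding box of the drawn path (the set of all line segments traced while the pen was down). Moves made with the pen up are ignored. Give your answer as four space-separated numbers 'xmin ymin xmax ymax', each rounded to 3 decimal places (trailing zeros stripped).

Answer: -5 -14 8.586 36

Derivation:
Executing turtle program step by step:
Start: pos=(-5,-4), heading=0, pen down
FD 13: (-5,-4) -> (8,-4) [heading=0, draw]
LT 90: heading 0 -> 90
REPEAT 3 [
  -- iteration 1/3 --
  BK 10: (8,-4) -> (8,-14) [heading=90, draw]
  FD 19: (8,-14) -> (8,5) [heading=90, draw]
  FD 18: (8,5) -> (8,23) [heading=90, draw]
  REPEAT 4 [
    -- iteration 1/4 --
    RT 180: heading 90 -> 270
    RT 45: heading 270 -> 225
    FD 2: (8,23) -> (6.586,21.586) [heading=225, draw]
    -- iteration 2/4 --
    RT 180: heading 225 -> 45
    RT 45: heading 45 -> 0
    FD 2: (6.586,21.586) -> (8.586,21.586) [heading=0, draw]
    -- iteration 3/4 --
    RT 180: heading 0 -> 180
    RT 45: heading 180 -> 135
    FD 2: (8.586,21.586) -> (7.172,23) [heading=135, draw]
    -- iteration 4/4 --
    RT 180: heading 135 -> 315
    RT 45: heading 315 -> 270
    FD 2: (7.172,23) -> (7.172,21) [heading=270, draw]
  ]
  -- iteration 2/3 --
  BK 10: (7.172,21) -> (7.172,31) [heading=270, draw]
  FD 19: (7.172,31) -> (7.172,12) [heading=270, draw]
  FD 18: (7.172,12) -> (7.172,-6) [heading=270, draw]
  REPEAT 4 [
    -- iteration 1/4 --
    RT 180: heading 270 -> 90
    RT 45: heading 90 -> 45
    FD 2: (7.172,-6) -> (8.586,-4.586) [heading=45, draw]
    -- iteration 2/4 --
    RT 180: heading 45 -> 225
    RT 45: heading 225 -> 180
    FD 2: (8.586,-4.586) -> (6.586,-4.586) [heading=180, draw]
    -- iteration 3/4 --
    RT 180: heading 180 -> 0
    RT 45: heading 0 -> 315
    FD 2: (6.586,-4.586) -> (8,-6) [heading=315, draw]
    -- iteration 4/4 --
    RT 180: heading 315 -> 135
    RT 45: heading 135 -> 90
    FD 2: (8,-6) -> (8,-4) [heading=90, draw]
  ]
  -- iteration 3/3 --
  BK 10: (8,-4) -> (8,-14) [heading=90, draw]
  FD 19: (8,-14) -> (8,5) [heading=90, draw]
  FD 18: (8,5) -> (8,23) [heading=90, draw]
  REPEAT 4 [
    -- iteration 1/4 --
    RT 180: heading 90 -> 270
    RT 45: heading 270 -> 225
    FD 2: (8,23) -> (6.586,21.586) [heading=225, draw]
    -- iteration 2/4 --
    RT 180: heading 225 -> 45
    RT 45: heading 45 -> 0
    FD 2: (6.586,21.586) -> (8.586,21.586) [heading=0, draw]
    -- iteration 3/4 --
    RT 180: heading 0 -> 180
    RT 45: heading 180 -> 135
    FD 2: (8.586,21.586) -> (7.172,23) [heading=135, draw]
    -- iteration 4/4 --
    RT 180: heading 135 -> 315
    RT 45: heading 315 -> 270
    FD 2: (7.172,23) -> (7.172,21) [heading=270, draw]
  ]
]
FD 5: (7.172,21) -> (7.172,16) [heading=270, draw]
BK 20: (7.172,16) -> (7.172,36) [heading=270, draw]
FD 20: (7.172,36) -> (7.172,16) [heading=270, draw]
Final: pos=(7.172,16), heading=270, 25 segment(s) drawn

Segment endpoints: x in {-5, 6.586, 6.586, 6.586, 7.172, 7.172, 7.172, 7.172, 7.172, 7.172, 8, 8, 8, 8, 8, 8, 8, 8, 8.586, 8.586, 8.586}, y in {-14, -6, -6, -4.586, -4.586, -4, -4, 5, 12, 16, 21, 21.586, 21.586, 23, 31, 36}
xmin=-5, ymin=-14, xmax=8.586, ymax=36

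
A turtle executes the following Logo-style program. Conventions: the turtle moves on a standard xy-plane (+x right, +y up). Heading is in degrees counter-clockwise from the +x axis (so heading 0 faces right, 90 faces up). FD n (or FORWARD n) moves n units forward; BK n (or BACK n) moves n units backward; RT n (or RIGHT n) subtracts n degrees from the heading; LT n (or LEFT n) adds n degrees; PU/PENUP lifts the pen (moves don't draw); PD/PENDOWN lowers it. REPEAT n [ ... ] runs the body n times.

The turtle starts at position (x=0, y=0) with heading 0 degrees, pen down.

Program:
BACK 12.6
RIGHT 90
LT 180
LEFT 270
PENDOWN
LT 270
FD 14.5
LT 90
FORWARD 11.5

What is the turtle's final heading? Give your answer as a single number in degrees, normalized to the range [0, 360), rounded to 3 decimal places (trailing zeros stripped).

Executing turtle program step by step:
Start: pos=(0,0), heading=0, pen down
BK 12.6: (0,0) -> (-12.6,0) [heading=0, draw]
RT 90: heading 0 -> 270
LT 180: heading 270 -> 90
LT 270: heading 90 -> 0
PD: pen down
LT 270: heading 0 -> 270
FD 14.5: (-12.6,0) -> (-12.6,-14.5) [heading=270, draw]
LT 90: heading 270 -> 0
FD 11.5: (-12.6,-14.5) -> (-1.1,-14.5) [heading=0, draw]
Final: pos=(-1.1,-14.5), heading=0, 3 segment(s) drawn

Answer: 0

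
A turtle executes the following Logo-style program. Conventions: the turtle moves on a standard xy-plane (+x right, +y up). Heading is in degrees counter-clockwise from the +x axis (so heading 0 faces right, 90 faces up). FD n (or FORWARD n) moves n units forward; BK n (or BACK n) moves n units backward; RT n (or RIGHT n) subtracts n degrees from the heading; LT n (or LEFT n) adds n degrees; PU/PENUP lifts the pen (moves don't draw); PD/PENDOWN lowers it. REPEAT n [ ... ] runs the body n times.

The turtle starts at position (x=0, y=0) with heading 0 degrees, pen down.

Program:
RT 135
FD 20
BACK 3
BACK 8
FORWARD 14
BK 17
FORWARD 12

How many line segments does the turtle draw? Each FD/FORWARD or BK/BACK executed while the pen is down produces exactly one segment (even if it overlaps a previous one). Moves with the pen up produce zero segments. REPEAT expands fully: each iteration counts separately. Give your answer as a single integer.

Answer: 6

Derivation:
Executing turtle program step by step:
Start: pos=(0,0), heading=0, pen down
RT 135: heading 0 -> 225
FD 20: (0,0) -> (-14.142,-14.142) [heading=225, draw]
BK 3: (-14.142,-14.142) -> (-12.021,-12.021) [heading=225, draw]
BK 8: (-12.021,-12.021) -> (-6.364,-6.364) [heading=225, draw]
FD 14: (-6.364,-6.364) -> (-16.263,-16.263) [heading=225, draw]
BK 17: (-16.263,-16.263) -> (-4.243,-4.243) [heading=225, draw]
FD 12: (-4.243,-4.243) -> (-12.728,-12.728) [heading=225, draw]
Final: pos=(-12.728,-12.728), heading=225, 6 segment(s) drawn
Segments drawn: 6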